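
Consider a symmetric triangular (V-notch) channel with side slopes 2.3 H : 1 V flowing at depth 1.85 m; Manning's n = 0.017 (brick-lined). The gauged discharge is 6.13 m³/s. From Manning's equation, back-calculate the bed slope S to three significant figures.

A = z·y² = 2.3×1.85² = 7.872 m²
P = 2y√(1+z²) = 2×1.85×√(1+2.3²) = 9.280 m
R = A/P = 7.872/9.280 = 0.8483 m
S = (Q·n / (1·A·R^(2/3)))² = (6.13×0.017 / (1×7.872×0.8961))² = 0.0002182

0.000218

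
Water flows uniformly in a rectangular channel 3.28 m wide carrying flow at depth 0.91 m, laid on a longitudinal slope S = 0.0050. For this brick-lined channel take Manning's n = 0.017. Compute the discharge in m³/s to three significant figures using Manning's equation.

A = b·y = 3.28 × 0.91 = 2.985 m²
P = b + 2y = 3.28 + 2×0.91 = 5.100 m
R = A/P = 2.985/5.100 = 0.5853 m
Q = (1/n)·A·R^(2/3)·S^(1/2) = (1/0.017) × 2.985 × 0.5853^(2/3) × 0.0050^(1/2) = 8.687 m³/s

8.69 m³/s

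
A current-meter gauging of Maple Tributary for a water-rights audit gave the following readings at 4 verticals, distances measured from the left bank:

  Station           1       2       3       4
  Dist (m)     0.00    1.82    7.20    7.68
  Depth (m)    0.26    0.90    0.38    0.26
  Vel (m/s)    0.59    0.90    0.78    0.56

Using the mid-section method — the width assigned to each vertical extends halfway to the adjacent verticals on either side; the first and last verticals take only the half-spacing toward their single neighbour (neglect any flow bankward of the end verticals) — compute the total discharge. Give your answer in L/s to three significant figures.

3960 L/s

w_1 = (1.82 − 0.00)/2 = 0.91 m; q_1 = 0.59 × 0.26 × 0.91 = 0.1396 m³/s
w_2 = (7.20 − 0.00)/2 = 3.6 m; q_2 = 0.90 × 0.90 × 3.6 = 2.916 m³/s
w_3 = (7.68 − 1.82)/2 = 2.93 m; q_3 = 0.78 × 0.38 × 2.93 = 0.8685 m³/s
w_4 = (7.68 − 7.20)/2 = 0.24 m; q_4 = 0.56 × 0.26 × 0.24 = 0.03494 m³/s
Q = Σ qᵢ = 3.959 m³/s
= 3.959 × 1000 = 3959 L/s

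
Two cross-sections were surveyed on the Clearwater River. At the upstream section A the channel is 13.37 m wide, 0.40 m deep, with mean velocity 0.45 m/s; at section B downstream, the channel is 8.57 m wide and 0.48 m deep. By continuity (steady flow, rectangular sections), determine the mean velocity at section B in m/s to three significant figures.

0.585 m/s

Q = A₁V₁ = (13.37×0.40) × 0.45 = 2.407 m³/s
A₂ = 8.57 × 0.48 = 4.114 m²
V₂ = Q/A₂ = 2.407/4.114 = 0.5850 m/s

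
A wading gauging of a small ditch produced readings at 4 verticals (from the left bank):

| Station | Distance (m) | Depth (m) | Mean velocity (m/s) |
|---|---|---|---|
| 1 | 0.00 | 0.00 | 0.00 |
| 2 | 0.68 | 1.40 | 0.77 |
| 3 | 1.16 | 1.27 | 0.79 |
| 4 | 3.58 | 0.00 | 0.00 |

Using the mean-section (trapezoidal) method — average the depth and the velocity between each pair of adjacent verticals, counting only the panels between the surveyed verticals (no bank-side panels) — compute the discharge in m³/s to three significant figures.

Panel 1-2: Δb = 0.68 m, d̄ = (0.00+1.40)/2 = 0.7, v̄ = (0.00+0.77)/2 = 0.385 → q = 0.68×0.7×0.385 = 0.1833 m³/s
Panel 2-3: Δb = 0.48 m, d̄ = (1.40+1.27)/2 = 1.335, v̄ = (0.77+0.79)/2 = 0.78 → q = 0.48×1.335×0.78 = 0.4998 m³/s
Panel 3-4: Δb = 2.42 m, d̄ = (1.27+0.00)/2 = 0.635, v̄ = (0.79+0.00)/2 = 0.395 → q = 2.42×0.635×0.395 = 0.6070 m³/s
Q = Σ q = 1.290 m³/s

1.29 m³/s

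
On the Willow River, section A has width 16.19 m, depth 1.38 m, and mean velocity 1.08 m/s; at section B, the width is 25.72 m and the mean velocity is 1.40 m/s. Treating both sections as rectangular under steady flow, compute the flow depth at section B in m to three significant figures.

Q = A₁V₁ = (16.19×1.38) × 1.08 = 24.13 m³/s
d₂ = Q/(b₂ V₂) = 24.13/(25.72×1.40) = 0.6701 m

0.670 m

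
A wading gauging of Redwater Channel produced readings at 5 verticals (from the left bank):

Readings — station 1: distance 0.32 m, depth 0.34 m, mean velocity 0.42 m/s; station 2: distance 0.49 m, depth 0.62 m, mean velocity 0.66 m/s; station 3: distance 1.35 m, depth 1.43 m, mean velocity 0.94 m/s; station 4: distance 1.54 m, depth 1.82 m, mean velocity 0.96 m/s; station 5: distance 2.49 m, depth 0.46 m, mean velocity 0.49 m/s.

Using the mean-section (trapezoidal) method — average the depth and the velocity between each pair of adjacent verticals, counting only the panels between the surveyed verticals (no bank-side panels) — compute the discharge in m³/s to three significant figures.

Panel 1-2: Δb = 0.17 m, d̄ = (0.34+0.62)/2 = 0.48, v̄ = (0.42+0.66)/2 = 0.54 → q = 0.17×0.48×0.54 = 0.04406 m³/s
Panel 2-3: Δb = 0.86 m, d̄ = (0.62+1.43)/2 = 1.025, v̄ = (0.66+0.94)/2 = 0.8 → q = 0.86×1.025×0.8 = 0.7052 m³/s
Panel 3-4: Δb = 0.19 m, d̄ = (1.43+1.82)/2 = 1.625, v̄ = (0.94+0.96)/2 = 0.95 → q = 0.19×1.625×0.95 = 0.2933 m³/s
Panel 4-5: Δb = 0.95 m, d̄ = (1.82+0.46)/2 = 1.14, v̄ = (0.96+0.49)/2 = 0.725 → q = 0.95×1.14×0.725 = 0.7852 m³/s
Q = Σ q = 1.828 m³/s

1.83 m³/s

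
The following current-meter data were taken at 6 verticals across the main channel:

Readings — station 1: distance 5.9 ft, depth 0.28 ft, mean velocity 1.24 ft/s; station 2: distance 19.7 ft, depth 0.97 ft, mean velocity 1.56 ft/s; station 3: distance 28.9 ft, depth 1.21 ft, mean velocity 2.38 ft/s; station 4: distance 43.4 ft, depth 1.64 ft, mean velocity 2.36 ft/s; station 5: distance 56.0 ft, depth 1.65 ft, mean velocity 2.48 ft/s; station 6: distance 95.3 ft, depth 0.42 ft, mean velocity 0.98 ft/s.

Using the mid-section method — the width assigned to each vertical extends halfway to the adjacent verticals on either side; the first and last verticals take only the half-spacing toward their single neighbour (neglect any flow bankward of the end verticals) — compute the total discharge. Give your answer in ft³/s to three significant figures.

221 ft³/s

w_1 = (19.7 − 5.9)/2 = 6.9 ft; q_1 = 1.24 × 0.28 × 6.9 = 2.396 ft³/s
w_2 = (28.9 − 5.9)/2 = 11.5 ft; q_2 = 1.56 × 0.97 × 11.5 = 17.40 ft³/s
w_3 = (43.4 − 19.7)/2 = 11.85 ft; q_3 = 2.38 × 1.21 × 11.85 = 34.13 ft³/s
w_4 = (56.0 − 28.9)/2 = 13.55 ft; q_4 = 2.36 × 1.64 × 13.55 = 52.44 ft³/s
w_5 = (95.3 − 43.4)/2 = 25.95 ft; q_5 = 2.48 × 1.65 × 25.95 = 106.2 ft³/s
w_6 = (95.3 − 56.0)/2 = 19.65 ft; q_6 = 0.98 × 0.42 × 19.65 = 8.088 ft³/s
Q = Σ qᵢ = 220.6 ft³/s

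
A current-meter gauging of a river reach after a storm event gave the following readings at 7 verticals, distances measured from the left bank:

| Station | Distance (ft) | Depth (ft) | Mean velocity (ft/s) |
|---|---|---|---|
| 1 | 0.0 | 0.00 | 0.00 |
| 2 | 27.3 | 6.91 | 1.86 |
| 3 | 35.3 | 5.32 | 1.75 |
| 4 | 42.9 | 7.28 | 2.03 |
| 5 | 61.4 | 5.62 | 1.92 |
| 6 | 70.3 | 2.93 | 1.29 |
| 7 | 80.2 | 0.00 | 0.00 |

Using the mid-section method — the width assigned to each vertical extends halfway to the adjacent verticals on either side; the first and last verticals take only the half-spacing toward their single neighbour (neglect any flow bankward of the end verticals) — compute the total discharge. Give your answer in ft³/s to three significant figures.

w_2 = (35.3 − 0.0)/2 = 17.65 ft; q_2 = 1.86 × 6.91 × 17.65 = 226.8 ft³/s
w_3 = (42.9 − 27.3)/2 = 7.8 ft; q_3 = 1.75 × 5.32 × 7.8 = 72.62 ft³/s
w_4 = (61.4 − 35.3)/2 = 13.05 ft; q_4 = 2.03 × 7.28 × 13.05 = 192.9 ft³/s
w_5 = (70.3 − 42.9)/2 = 13.7 ft; q_5 = 1.92 × 5.62 × 13.7 = 147.8 ft³/s
w_6 = (80.2 − 61.4)/2 = 9.4 ft; q_6 = 1.29 × 2.93 × 9.4 = 35.53 ft³/s
Stations 1, 7 contribute zero (depth or velocity is 0).
Q = Σ qᵢ = 675.7 ft³/s

676 ft³/s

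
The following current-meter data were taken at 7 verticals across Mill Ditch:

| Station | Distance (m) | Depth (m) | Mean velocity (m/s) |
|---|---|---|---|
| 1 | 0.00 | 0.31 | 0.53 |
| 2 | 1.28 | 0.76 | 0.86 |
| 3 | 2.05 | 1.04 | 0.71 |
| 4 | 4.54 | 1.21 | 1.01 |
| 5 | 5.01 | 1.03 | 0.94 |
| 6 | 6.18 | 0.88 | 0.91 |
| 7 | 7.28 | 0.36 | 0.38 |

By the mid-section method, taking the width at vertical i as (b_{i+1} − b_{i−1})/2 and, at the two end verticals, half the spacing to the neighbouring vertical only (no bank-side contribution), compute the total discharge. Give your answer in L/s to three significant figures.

5570 L/s

w_1 = (1.28 − 0.00)/2 = 0.64 m; q_1 = 0.53 × 0.31 × 0.64 = 0.1052 m³/s
w_2 = (2.05 − 0.00)/2 = 1.025 m; q_2 = 0.86 × 0.76 × 1.025 = 0.6699 m³/s
w_3 = (4.54 − 1.28)/2 = 1.63 m; q_3 = 0.71 × 1.04 × 1.63 = 1.204 m³/s
w_4 = (5.01 − 2.05)/2 = 1.48 m; q_4 = 1.01 × 1.21 × 1.48 = 1.809 m³/s
w_5 = (6.18 − 4.54)/2 = 0.82 m; q_5 = 0.94 × 1.03 × 0.82 = 0.7939 m³/s
w_6 = (7.28 − 5.01)/2 = 1.135 m; q_6 = 0.91 × 0.88 × 1.135 = 0.9089 m³/s
w_7 = (7.28 − 6.18)/2 = 0.55 m; q_7 = 0.38 × 0.36 × 0.55 = 0.07524 m³/s
Q = Σ qᵢ = 5.565 m³/s
= 5.565 × 1000 = 5565 L/s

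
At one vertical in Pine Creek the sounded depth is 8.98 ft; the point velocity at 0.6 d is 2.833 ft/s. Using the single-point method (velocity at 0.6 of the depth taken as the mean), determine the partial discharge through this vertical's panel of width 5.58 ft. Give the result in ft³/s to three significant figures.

142 ft³/s

v̄ = v₀.₆ = 2.833 ft/s
q = v̄ × d × w = 2.833 × 8.98 × 5.58 = 142.0 ft³/s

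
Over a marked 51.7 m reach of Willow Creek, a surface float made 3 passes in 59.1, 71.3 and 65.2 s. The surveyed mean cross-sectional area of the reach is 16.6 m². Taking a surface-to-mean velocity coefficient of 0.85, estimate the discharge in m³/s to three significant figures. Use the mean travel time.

t̄ = (59.1 + 71.3 + 65.2) / 3 = 65.2 s
v_surface = L / t̄ = 51.7 / 65.2 = 0.7929 m/s
v_mean = 0.85 × 0.7929 = 0.6740 m/s
Q = A × v_mean = 16.6 × 0.6740 = 11.19 m³/s

11.2 m³/s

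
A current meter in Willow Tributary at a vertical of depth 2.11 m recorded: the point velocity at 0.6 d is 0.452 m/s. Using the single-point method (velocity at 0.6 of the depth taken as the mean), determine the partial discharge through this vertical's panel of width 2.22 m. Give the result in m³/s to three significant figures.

v̄ = v₀.₆ = 0.452 m/s
q = v̄ × d × w = 0.4520 × 2.11 × 2.22 = 2.117 m³/s

2.12 m³/s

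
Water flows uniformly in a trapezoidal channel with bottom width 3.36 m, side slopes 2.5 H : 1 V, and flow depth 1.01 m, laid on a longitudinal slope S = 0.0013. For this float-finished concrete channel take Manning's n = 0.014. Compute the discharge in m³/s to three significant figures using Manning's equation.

11.8 m³/s

A = (b + z·y)·y = (3.36 + 2.5×1.01)×1.01 = 5.944 m²
P = b + 2y√(1+z²) = 3.36 + 2×1.01×√(1+2.5²) = 8.799 m
R = A/P = 5.944/8.799 = 0.6755 m
Q = (1/n)·A·R^(2/3)·S^(1/2) = (1/0.014) × 5.944 × 0.6755^(2/3) × 0.0013^(1/2) = 11.79 m³/s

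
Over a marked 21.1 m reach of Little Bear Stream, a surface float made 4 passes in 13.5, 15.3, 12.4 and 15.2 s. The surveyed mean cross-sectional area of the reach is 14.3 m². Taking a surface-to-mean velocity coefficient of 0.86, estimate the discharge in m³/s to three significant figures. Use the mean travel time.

18.4 m³/s

t̄ = (13.5 + 15.3 + 12.4 + 15.2) / 4 = 14.1 s
v_surface = L / t̄ = 21.1 / 14.1 = 1.496 m/s
v_mean = 0.86 × 1.496 = 1.287 m/s
Q = A × v_mean = 14.3 × 1.287 = 18.40 m³/s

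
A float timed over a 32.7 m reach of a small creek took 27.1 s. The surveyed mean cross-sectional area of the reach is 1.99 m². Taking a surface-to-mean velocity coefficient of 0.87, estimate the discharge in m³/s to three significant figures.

v_surface = L / t̄ = 32.7 / 27.1 = 1.207 m/s
v_mean = 0.87 × 1.207 = 1.050 m/s
Q = A × v_mean = 1.99 × 1.050 = 2.089 m³/s

2.09 m³/s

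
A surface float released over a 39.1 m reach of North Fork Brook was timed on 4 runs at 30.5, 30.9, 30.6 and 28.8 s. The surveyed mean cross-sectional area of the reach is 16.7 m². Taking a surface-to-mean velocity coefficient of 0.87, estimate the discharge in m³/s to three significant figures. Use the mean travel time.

18.8 m³/s

t̄ = (30.5 + 30.9 + 30.6 + 28.8) / 4 = 30.2 s
v_surface = L / t̄ = 39.1 / 30.2 = 1.295 m/s
v_mean = 0.87 × 1.295 = 1.126 m/s
Q = A × v_mean = 16.7 × 1.126 = 18.81 m³/s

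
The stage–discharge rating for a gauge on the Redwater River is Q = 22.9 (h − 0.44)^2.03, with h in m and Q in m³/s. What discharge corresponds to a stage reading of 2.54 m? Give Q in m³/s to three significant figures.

Q = 22.9 × (2.54 − 0.44)^2.03 = 22.9 × 2.1^2.03 = 103.3 m³/s

103 m³/s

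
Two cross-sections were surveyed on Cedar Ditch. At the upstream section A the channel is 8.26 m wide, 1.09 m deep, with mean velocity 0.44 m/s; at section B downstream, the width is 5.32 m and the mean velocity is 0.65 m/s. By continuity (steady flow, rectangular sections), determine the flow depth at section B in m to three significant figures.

1.15 m

Q = A₁V₁ = (8.26×1.09) × 0.44 = 3.961 m³/s
d₂ = Q/(b₂ V₂) = 3.961/(5.32×0.65) = 1.146 m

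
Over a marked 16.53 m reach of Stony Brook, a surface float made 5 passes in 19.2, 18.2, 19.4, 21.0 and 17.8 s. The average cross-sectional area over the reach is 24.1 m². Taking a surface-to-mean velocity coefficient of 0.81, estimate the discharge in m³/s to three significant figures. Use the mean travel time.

16.9 m³/s

t̄ = (19.2 + 18.2 + 19.4 + 21.0 + 17.8) / 5 = 19.12 s
v_surface = L / t̄ = 16.53 / 19.12 = 0.8645 m/s
v_mean = 0.81 × 0.8645 = 0.7003 m/s
Q = A × v_mean = 24.1 × 0.7003 = 16.88 m³/s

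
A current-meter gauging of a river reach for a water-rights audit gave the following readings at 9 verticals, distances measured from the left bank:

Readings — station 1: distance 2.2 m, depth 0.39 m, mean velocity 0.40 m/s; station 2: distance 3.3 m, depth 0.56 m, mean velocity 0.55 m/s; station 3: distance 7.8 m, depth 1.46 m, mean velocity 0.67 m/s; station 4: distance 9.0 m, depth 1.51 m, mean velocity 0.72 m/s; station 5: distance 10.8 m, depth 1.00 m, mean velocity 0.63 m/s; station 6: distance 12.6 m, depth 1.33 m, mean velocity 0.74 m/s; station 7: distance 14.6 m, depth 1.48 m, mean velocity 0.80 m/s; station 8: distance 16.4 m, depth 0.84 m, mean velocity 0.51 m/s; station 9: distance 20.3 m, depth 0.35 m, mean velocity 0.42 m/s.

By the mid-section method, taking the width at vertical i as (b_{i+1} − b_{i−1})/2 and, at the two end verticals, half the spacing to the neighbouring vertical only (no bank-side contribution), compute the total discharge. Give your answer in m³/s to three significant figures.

w_1 = (3.3 − 2.2)/2 = 0.55 m; q_1 = 0.40 × 0.39 × 0.55 = 0.08580 m³/s
w_2 = (7.8 − 2.2)/2 = 2.8 m; q_2 = 0.55 × 0.56 × 2.8 = 0.8624 m³/s
w_3 = (9.0 − 3.3)/2 = 2.85 m; q_3 = 0.67 × 1.46 × 2.85 = 2.788 m³/s
w_4 = (10.8 − 7.8)/2 = 1.5 m; q_4 = 0.72 × 1.51 × 1.5 = 1.631 m³/s
w_5 = (12.6 − 9.0)/2 = 1.8 m; q_5 = 0.63 × 1.00 × 1.8 = 1.134 m³/s
w_6 = (14.6 − 10.8)/2 = 1.9 m; q_6 = 0.74 × 1.33 × 1.9 = 1.870 m³/s
w_7 = (16.4 − 12.6)/2 = 1.9 m; q_7 = 0.80 × 1.48 × 1.9 = 2.250 m³/s
w_8 = (20.3 − 14.6)/2 = 2.85 m; q_8 = 0.51 × 0.84 × 2.85 = 1.221 m³/s
w_9 = (20.3 − 16.4)/2 = 1.95 m; q_9 = 0.42 × 0.35 × 1.95 = 0.2867 m³/s
Q = Σ qᵢ = 12.13 m³/s

12.1 m³/s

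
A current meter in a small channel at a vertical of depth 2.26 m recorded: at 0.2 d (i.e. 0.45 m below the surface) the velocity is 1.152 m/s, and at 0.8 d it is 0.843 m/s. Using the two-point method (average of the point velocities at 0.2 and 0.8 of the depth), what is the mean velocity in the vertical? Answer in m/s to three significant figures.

v̄ = (1.152 + 0.843) / 2 = 0.9975 m/s

0.998 m/s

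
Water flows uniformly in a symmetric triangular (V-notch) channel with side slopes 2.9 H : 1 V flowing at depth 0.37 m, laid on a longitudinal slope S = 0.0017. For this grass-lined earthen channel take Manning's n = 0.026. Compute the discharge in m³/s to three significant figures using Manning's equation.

A = z·y² = 2.9×0.37² = 0.3970 m²
P = 2y√(1+z²) = 2×0.37×√(1+2.9²) = 2.270 m
R = A/P = 0.3970/2.270 = 0.1749 m
Q = (1/n)·A·R^(2/3)·S^(1/2) = (1/0.026) × 0.3970 × 0.1749^(2/3) × 0.0017^(1/2) = 0.1969 m³/s

0.197 m³/s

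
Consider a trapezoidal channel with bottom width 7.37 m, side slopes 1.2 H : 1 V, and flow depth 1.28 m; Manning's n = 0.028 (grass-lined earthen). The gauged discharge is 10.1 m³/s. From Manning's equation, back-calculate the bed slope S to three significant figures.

0.000613

A = (b + z·y)·y = (7.37 + 1.2×1.28)×1.28 = 11.40 m²
P = b + 2y√(1+z²) = 7.37 + 2×1.28×√(1+1.2²) = 11.37 m
R = A/P = 11.40/11.37 = 1.003 m
S = (Q·n / (1·A·R^(2/3)))² = (10.1×0.028 / (1×11.40×1.002))² = 0.0006132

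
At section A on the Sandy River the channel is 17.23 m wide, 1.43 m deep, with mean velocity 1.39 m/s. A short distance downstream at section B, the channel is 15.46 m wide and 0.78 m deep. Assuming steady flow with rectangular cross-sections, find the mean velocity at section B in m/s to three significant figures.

Q = A₁V₁ = (17.23×1.43) × 1.39 = 34.25 m³/s
A₂ = 15.46 × 0.78 = 12.06 m²
V₂ = Q/A₂ = 34.25/12.06 = 2.840 m/s

2.84 m/s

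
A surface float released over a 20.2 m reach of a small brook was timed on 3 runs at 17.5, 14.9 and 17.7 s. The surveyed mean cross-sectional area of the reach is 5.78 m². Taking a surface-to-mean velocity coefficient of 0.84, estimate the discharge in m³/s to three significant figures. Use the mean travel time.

5.87 m³/s

t̄ = (17.5 + 14.9 + 17.7) / 3 = 16.7 s
v_surface = L / t̄ = 20.2 / 16.7 = 1.210 m/s
v_mean = 0.84 × 1.210 = 1.016 m/s
Q = A × v_mean = 5.78 × 1.016 = 5.873 m³/s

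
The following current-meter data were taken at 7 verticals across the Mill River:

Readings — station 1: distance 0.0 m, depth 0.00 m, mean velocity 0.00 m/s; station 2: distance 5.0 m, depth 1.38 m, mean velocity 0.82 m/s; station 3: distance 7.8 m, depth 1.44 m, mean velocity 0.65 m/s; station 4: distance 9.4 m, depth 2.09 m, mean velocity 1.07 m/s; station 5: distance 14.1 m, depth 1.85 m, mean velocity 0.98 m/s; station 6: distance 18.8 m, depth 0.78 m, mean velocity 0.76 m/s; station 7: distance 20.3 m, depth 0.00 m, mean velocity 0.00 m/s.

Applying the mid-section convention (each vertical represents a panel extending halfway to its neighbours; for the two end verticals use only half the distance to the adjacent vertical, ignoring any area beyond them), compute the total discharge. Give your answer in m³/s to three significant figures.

w_2 = (7.8 − 0.0)/2 = 3.9 m; q_2 = 0.82 × 1.38 × 3.9 = 4.413 m³/s
w_3 = (9.4 − 5.0)/2 = 2.2 m; q_3 = 0.65 × 1.44 × 2.2 = 2.059 m³/s
w_4 = (14.1 − 7.8)/2 = 3.15 m; q_4 = 1.07 × 2.09 × 3.15 = 7.044 m³/s
w_5 = (18.8 − 9.4)/2 = 4.7 m; q_5 = 0.98 × 1.85 × 4.7 = 8.521 m³/s
w_6 = (20.3 − 14.1)/2 = 3.1 m; q_6 = 0.76 × 0.78 × 3.1 = 1.838 m³/s
Stations 1, 7 contribute zero (depth or velocity is 0).
Q = Σ qᵢ = 23.88 m³/s

23.9 m³/s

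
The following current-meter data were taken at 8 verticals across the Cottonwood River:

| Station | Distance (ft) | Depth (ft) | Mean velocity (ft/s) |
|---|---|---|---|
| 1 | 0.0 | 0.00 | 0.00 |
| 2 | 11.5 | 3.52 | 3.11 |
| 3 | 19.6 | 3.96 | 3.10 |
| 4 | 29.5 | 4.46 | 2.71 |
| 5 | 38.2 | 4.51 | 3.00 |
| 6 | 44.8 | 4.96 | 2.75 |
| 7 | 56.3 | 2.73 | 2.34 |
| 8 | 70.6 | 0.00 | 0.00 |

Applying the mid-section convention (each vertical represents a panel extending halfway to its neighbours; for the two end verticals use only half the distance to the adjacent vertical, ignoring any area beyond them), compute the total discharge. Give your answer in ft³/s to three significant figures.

640 ft³/s

w_2 = (19.6 − 0.0)/2 = 9.8 ft; q_2 = 3.11 × 3.52 × 9.8 = 107.3 ft³/s
w_3 = (29.5 − 11.5)/2 = 9 ft; q_3 = 3.10 × 3.96 × 9 = 110.5 ft³/s
w_4 = (38.2 − 19.6)/2 = 9.3 ft; q_4 = 2.71 × 4.46 × 9.3 = 112.4 ft³/s
w_5 = (44.8 − 29.5)/2 = 7.65 ft; q_5 = 3.00 × 4.51 × 7.65 = 103.5 ft³/s
w_6 = (56.3 − 38.2)/2 = 9.05 ft; q_6 = 2.75 × 4.96 × 9.05 = 123.4 ft³/s
w_7 = (70.6 − 44.8)/2 = 12.9 ft; q_7 = 2.34 × 2.73 × 12.9 = 82.41 ft³/s
Stations 1, 8 contribute zero (depth or velocity is 0).
Q = Σ qᵢ = 639.5 ft³/s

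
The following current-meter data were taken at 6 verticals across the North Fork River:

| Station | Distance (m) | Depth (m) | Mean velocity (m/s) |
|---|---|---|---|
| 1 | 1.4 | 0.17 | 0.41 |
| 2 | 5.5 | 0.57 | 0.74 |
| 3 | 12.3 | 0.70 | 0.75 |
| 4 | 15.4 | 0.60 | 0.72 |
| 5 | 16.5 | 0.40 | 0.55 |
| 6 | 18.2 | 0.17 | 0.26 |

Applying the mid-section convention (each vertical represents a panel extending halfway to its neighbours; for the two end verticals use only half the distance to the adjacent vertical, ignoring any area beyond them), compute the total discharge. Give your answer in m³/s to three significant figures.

6.29 m³/s

w_1 = (5.5 − 1.4)/2 = 2.05 m; q_1 = 0.41 × 0.17 × 2.05 = 0.1429 m³/s
w_2 = (12.3 − 1.4)/2 = 5.45 m; q_2 = 0.74 × 0.57 × 5.45 = 2.299 m³/s
w_3 = (15.4 − 5.5)/2 = 4.95 m; q_3 = 0.75 × 0.70 × 4.95 = 2.599 m³/s
w_4 = (16.5 − 12.3)/2 = 2.1 m; q_4 = 0.72 × 0.60 × 2.1 = 0.9072 m³/s
w_5 = (18.2 − 15.4)/2 = 1.4 m; q_5 = 0.55 × 0.40 × 1.4 = 0.3080 m³/s
w_6 = (18.2 − 16.5)/2 = 0.85 m; q_6 = 0.26 × 0.17 × 0.85 = 0.03757 m³/s
Q = Σ qᵢ = 6.293 m³/s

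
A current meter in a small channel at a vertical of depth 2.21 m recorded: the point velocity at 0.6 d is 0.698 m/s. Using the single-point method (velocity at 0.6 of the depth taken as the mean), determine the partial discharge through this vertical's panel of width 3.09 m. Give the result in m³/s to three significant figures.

v̄ = v₀.₆ = 0.698 m/s
q = v̄ × d × w = 0.6980 × 2.21 × 3.09 = 4.767 m³/s

4.77 m³/s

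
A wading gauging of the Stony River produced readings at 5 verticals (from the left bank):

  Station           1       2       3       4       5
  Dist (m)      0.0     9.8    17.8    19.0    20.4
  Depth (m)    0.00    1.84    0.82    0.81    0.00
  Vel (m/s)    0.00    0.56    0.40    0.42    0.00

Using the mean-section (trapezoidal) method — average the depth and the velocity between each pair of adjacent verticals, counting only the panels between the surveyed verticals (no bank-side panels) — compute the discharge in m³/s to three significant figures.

Panel 1-2: Δb = 9.8 m, d̄ = (0.00+1.84)/2 = 0.92, v̄ = (0.00+0.56)/2 = 0.28 → q = 9.8×0.92×0.28 = 2.524 m³/s
Panel 2-3: Δb = 8 m, d̄ = (1.84+0.82)/2 = 1.33, v̄ = (0.56+0.40)/2 = 0.48 → q = 8×1.33×0.48 = 5.107 m³/s
Panel 3-4: Δb = 1.2 m, d̄ = (0.82+0.81)/2 = 0.815, v̄ = (0.40+0.42)/2 = 0.41 → q = 1.2×0.815×0.41 = 0.4010 m³/s
Panel 4-5: Δb = 1.4 m, d̄ = (0.81+0.00)/2 = 0.405, v̄ = (0.42+0.00)/2 = 0.21 → q = 1.4×0.405×0.21 = 0.1191 m³/s
Q = Σ q = 8.152 m³/s

8.15 m³/s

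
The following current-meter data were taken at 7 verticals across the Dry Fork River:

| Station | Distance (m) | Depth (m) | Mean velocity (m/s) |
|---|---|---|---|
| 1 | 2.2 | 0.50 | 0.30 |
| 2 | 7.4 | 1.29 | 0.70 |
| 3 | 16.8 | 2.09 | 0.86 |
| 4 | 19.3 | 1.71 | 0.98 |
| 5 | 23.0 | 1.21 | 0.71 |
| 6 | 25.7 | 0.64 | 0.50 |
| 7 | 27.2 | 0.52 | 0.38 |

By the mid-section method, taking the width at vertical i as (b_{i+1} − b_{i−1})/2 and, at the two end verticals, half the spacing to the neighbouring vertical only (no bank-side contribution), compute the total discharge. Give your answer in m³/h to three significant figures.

w_1 = (7.4 − 2.2)/2 = 2.6 m; q_1 = 0.30 × 0.50 × 2.6 = 0.3900 m³/s
w_2 = (16.8 − 2.2)/2 = 7.3 m; q_2 = 0.70 × 1.29 × 7.3 = 6.592 m³/s
w_3 = (19.3 − 7.4)/2 = 5.95 m; q_3 = 0.86 × 2.09 × 5.95 = 10.69 m³/s
w_4 = (23.0 − 16.8)/2 = 3.1 m; q_4 = 0.98 × 1.71 × 3.1 = 5.195 m³/s
w_5 = (25.7 − 19.3)/2 = 3.2 m; q_5 = 0.71 × 1.21 × 3.2 = 2.749 m³/s
w_6 = (27.2 − 23.0)/2 = 2.1 m; q_6 = 0.50 × 0.64 × 2.1 = 0.6720 m³/s
w_7 = (27.2 − 25.7)/2 = 0.75 m; q_7 = 0.38 × 0.52 × 0.75 = 0.1482 m³/s
Q = Σ qᵢ = 26.44 m³/s
= 26.44 × 3600 = 95190 m³/h

95200 m³/h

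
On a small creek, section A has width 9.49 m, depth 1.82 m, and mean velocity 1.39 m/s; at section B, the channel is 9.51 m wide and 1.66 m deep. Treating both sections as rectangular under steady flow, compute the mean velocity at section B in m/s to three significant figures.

Q = A₁V₁ = (9.49×1.82) × 1.39 = 24.01 m³/s
A₂ = 9.51 × 1.66 = 15.79 m²
V₂ = Q/A₂ = 24.01/15.79 = 1.521 m/s

1.52 m/s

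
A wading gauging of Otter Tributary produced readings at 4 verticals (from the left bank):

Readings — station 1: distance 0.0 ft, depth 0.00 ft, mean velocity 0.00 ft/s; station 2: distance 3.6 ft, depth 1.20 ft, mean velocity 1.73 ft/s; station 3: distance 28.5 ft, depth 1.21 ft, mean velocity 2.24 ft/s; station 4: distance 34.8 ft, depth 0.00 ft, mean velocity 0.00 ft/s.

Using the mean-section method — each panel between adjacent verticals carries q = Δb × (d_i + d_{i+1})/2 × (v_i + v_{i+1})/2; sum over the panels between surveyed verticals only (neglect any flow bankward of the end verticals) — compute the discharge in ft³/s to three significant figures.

Panel 1-2: Δb = 3.6 ft, d̄ = (0.00+1.20)/2 = 0.6, v̄ = (0.00+1.73)/2 = 0.865 → q = 3.6×0.6×0.865 = 1.868 ft³/s
Panel 2-3: Δb = 24.9 ft, d̄ = (1.20+1.21)/2 = 1.205, v̄ = (1.73+2.24)/2 = 1.985 → q = 24.9×1.205×1.985 = 59.56 ft³/s
Panel 3-4: Δb = 6.3 ft, d̄ = (1.21+0.00)/2 = 0.605, v̄ = (2.24+0.00)/2 = 1.12 → q = 6.3×0.605×1.12 = 4.269 ft³/s
Q = Σ q = 65.70 ft³/s

65.7 ft³/s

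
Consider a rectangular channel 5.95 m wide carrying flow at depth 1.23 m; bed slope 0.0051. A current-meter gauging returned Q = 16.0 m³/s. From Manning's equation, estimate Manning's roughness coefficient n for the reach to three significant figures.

0.0298

A = b·y = 5.95 × 1.23 = 7.319 m²
P = b + 2y = 5.95 + 2×1.23 = 8.410 m
R = A/P = 7.319/8.410 = 0.8702 m
n = (1/Q)·A·R^(2/3)·S^(1/2) = (1/16.0) × 7.319 × 0.9115 × 0.07141 = 0.02977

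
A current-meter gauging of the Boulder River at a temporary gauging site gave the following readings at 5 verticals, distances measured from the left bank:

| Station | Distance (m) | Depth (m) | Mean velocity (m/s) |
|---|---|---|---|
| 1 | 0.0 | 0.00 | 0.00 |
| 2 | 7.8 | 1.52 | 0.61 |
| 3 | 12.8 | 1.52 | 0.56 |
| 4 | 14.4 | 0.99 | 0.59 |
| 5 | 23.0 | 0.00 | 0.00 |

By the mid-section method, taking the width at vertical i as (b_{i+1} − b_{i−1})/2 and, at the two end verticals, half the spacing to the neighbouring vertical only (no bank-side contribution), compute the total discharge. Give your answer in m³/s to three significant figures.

11.7 m³/s

w_2 = (12.8 − 0.0)/2 = 6.4 m; q_2 = 0.61 × 1.52 × 6.4 = 5.934 m³/s
w_3 = (14.4 − 7.8)/2 = 3.3 m; q_3 = 0.56 × 1.52 × 3.3 = 2.809 m³/s
w_4 = (23.0 − 12.8)/2 = 5.1 m; q_4 = 0.59 × 0.99 × 5.1 = 2.979 m³/s
Stations 1, 5 contribute zero (depth or velocity is 0).
Q = Σ qᵢ = 11.72 m³/s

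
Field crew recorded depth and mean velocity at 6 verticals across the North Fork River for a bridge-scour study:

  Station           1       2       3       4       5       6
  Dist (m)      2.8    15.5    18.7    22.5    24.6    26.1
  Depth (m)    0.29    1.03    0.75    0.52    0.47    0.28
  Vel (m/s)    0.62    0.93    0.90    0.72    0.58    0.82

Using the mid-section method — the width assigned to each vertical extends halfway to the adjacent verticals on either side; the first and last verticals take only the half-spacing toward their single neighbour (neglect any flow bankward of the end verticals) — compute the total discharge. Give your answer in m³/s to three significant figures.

w_1 = (15.5 − 2.8)/2 = 6.35 m; q_1 = 0.62 × 0.29 × 6.35 = 1.142 m³/s
w_2 = (18.7 − 2.8)/2 = 7.95 m; q_2 = 0.93 × 1.03 × 7.95 = 7.615 m³/s
w_3 = (22.5 − 15.5)/2 = 3.5 m; q_3 = 0.90 × 0.75 × 3.5 = 2.363 m³/s
w_4 = (24.6 − 18.7)/2 = 2.95 m; q_4 = 0.72 × 0.52 × 2.95 = 1.104 m³/s
w_5 = (26.1 − 22.5)/2 = 1.8 m; q_5 = 0.58 × 0.47 × 1.8 = 0.4907 m³/s
w_6 = (26.1 − 24.6)/2 = 0.75 m; q_6 = 0.82 × 0.28 × 0.75 = 0.1722 m³/s
Q = Σ qᵢ = 12.89 m³/s

12.9 m³/s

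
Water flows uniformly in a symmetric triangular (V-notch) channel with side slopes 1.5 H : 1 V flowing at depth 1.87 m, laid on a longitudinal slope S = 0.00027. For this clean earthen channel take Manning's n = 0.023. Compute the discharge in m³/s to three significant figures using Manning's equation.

A = z·y² = 1.5×1.87² = 5.245 m²
P = 2y√(1+z²) = 2×1.87×√(1+1.5²) = 6.742 m
R = A/P = 5.245/6.742 = 0.7780 m
Q = (1/n)·A·R^(2/3)·S^(1/2) = (1/0.023) × 5.245 × 0.7780^(2/3) × 0.00027^(1/2) = 3.170 m³/s

3.17 m³/s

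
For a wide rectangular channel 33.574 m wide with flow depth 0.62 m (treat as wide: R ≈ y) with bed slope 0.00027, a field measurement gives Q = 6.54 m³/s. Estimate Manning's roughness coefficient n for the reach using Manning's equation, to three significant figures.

0.0380

A = b·y = 33.574 × 0.62 = 20.82 m²
Wide channel: R ≈ y = 0.62 m
n = (1/Q)·A·R^(2/3)·S^(1/2) = (1/6.54) × 20.82 × 0.7271 × 0.01643 = 0.03803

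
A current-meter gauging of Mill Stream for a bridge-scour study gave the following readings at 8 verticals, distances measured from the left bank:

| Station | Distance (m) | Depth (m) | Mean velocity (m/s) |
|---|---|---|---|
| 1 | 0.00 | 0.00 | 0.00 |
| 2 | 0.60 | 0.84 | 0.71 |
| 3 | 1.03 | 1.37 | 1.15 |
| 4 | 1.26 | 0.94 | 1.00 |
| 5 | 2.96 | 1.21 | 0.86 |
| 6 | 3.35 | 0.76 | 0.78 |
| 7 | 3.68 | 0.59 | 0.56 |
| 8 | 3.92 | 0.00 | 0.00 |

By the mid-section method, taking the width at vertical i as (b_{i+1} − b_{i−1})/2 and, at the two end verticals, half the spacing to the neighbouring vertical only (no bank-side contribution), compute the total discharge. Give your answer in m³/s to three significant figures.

w_2 = (1.03 − 0.00)/2 = 0.515 m; q_2 = 0.71 × 0.84 × 0.515 = 0.3071 m³/s
w_3 = (1.26 − 0.60)/2 = 0.33 m; q_3 = 1.15 × 1.37 × 0.33 = 0.5199 m³/s
w_4 = (2.96 − 1.03)/2 = 0.965 m; q_4 = 1.00 × 0.94 × 0.965 = 0.9071 m³/s
w_5 = (3.35 − 1.26)/2 = 1.045 m; q_5 = 0.86 × 1.21 × 1.045 = 1.087 m³/s
w_6 = (3.68 − 2.96)/2 = 0.36 m; q_6 = 0.78 × 0.76 × 0.36 = 0.2134 m³/s
w_7 = (3.92 − 3.35)/2 = 0.285 m; q_7 = 0.56 × 0.59 × 0.285 = 0.09416 m³/s
Stations 1, 8 contribute zero (depth or velocity is 0).
Q = Σ qᵢ = 3.129 m³/s

3.13 m³/s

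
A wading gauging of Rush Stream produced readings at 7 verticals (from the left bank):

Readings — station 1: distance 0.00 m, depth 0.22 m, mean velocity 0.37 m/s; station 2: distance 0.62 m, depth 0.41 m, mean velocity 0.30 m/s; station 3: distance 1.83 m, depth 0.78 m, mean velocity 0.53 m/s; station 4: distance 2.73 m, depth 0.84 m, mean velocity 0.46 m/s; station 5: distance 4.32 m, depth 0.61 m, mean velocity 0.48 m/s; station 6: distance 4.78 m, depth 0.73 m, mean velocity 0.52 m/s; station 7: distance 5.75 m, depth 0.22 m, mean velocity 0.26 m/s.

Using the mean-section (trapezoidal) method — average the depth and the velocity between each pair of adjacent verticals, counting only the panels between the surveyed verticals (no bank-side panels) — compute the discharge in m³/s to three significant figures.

1.60 m³/s

Panel 1-2: Δb = 0.62 m, d̄ = (0.22+0.41)/2 = 0.315, v̄ = (0.37+0.30)/2 = 0.335 → q = 0.62×0.315×0.335 = 0.06543 m³/s
Panel 2-3: Δb = 1.21 m, d̄ = (0.41+0.78)/2 = 0.595, v̄ = (0.30+0.53)/2 = 0.415 → q = 1.21×0.595×0.415 = 0.2988 m³/s
Panel 3-4: Δb = 0.9 m, d̄ = (0.78+0.84)/2 = 0.81, v̄ = (0.53+0.46)/2 = 0.495 → q = 0.9×0.81×0.495 = 0.3609 m³/s
Panel 4-5: Δb = 1.59 m, d̄ = (0.84+0.61)/2 = 0.725, v̄ = (0.46+0.48)/2 = 0.47 → q = 1.59×0.725×0.47 = 0.5418 m³/s
Panel 5-6: Δb = 0.46 m, d̄ = (0.61+0.73)/2 = 0.67, v̄ = (0.48+0.52)/2 = 0.5 → q = 0.46×0.67×0.5 = 0.1541 m³/s
Panel 6-7: Δb = 0.97 m, d̄ = (0.73+0.22)/2 = 0.475, v̄ = (0.52+0.26)/2 = 0.39 → q = 0.97×0.475×0.39 = 0.1797 m³/s
Q = Σ q = 1.601 m³/s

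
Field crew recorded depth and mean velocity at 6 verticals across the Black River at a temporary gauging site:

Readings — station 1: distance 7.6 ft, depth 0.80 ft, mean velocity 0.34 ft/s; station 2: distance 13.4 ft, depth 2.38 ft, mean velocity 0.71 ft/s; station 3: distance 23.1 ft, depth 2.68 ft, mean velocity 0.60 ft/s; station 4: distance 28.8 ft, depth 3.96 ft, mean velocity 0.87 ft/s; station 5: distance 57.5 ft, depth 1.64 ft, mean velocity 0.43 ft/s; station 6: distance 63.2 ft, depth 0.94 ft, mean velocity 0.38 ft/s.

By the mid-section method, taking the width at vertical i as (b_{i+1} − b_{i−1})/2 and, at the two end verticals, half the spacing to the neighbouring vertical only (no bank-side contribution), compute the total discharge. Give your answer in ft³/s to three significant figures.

98.7 ft³/s

w_1 = (13.4 − 7.6)/2 = 2.9 ft; q_1 = 0.34 × 0.80 × 2.9 = 0.7888 ft³/s
w_2 = (23.1 − 7.6)/2 = 7.75 ft; q_2 = 0.71 × 2.38 × 7.75 = 13.10 ft³/s
w_3 = (28.8 − 13.4)/2 = 7.7 ft; q_3 = 0.60 × 2.68 × 7.7 = 12.38 ft³/s
w_4 = (57.5 − 23.1)/2 = 17.2 ft; q_4 = 0.87 × 3.96 × 17.2 = 59.26 ft³/s
w_5 = (63.2 − 28.8)/2 = 17.2 ft; q_5 = 0.43 × 1.64 × 17.2 = 12.13 ft³/s
w_6 = (63.2 − 57.5)/2 = 2.85 ft; q_6 = 0.38 × 0.94 × 2.85 = 1.018 ft³/s
Q = Σ qᵢ = 98.67 ft³/s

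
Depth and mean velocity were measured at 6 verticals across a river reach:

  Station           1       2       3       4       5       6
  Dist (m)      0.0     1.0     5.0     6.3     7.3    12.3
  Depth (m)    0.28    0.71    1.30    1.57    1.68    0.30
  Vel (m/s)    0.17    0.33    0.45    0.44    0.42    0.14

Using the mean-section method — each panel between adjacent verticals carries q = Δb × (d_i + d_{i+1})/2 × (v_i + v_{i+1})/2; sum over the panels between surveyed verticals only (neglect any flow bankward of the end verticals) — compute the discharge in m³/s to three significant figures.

4.61 m³/s

Panel 1-2: Δb = 1 m, d̄ = (0.28+0.71)/2 = 0.495, v̄ = (0.17+0.33)/2 = 0.25 → q = 1×0.495×0.25 = 0.1238 m³/s
Panel 2-3: Δb = 4 m, d̄ = (0.71+1.30)/2 = 1.005, v̄ = (0.33+0.45)/2 = 0.39 → q = 4×1.005×0.39 = 1.568 m³/s
Panel 3-4: Δb = 1.3 m, d̄ = (1.30+1.57)/2 = 1.435, v̄ = (0.45+0.44)/2 = 0.445 → q = 1.3×1.435×0.445 = 0.8301 m³/s
Panel 4-5: Δb = 1 m, d̄ = (1.57+1.68)/2 = 1.625, v̄ = (0.44+0.42)/2 = 0.43 → q = 1×1.625×0.43 = 0.6988 m³/s
Panel 5-6: Δb = 5 m, d̄ = (1.68+0.30)/2 = 0.99, v̄ = (0.42+0.14)/2 = 0.28 → q = 5×0.99×0.28 = 1.386 m³/s
Q = Σ q = 4.606 m³/s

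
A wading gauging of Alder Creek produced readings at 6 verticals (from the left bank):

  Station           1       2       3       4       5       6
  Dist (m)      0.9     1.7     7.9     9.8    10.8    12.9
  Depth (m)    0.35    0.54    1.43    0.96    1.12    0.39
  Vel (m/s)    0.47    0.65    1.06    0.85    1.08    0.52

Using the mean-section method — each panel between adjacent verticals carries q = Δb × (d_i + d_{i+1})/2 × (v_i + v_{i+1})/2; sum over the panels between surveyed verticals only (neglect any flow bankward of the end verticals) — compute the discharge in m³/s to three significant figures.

9.86 m³/s

Panel 1-2: Δb = 0.8 m, d̄ = (0.35+0.54)/2 = 0.445, v̄ = (0.47+0.65)/2 = 0.56 → q = 0.8×0.445×0.56 = 0.1994 m³/s
Panel 2-3: Δb = 6.2 m, d̄ = (0.54+1.43)/2 = 0.985, v̄ = (0.65+1.06)/2 = 0.855 → q = 6.2×0.985×0.855 = 5.221 m³/s
Panel 3-4: Δb = 1.9 m, d̄ = (1.43+0.96)/2 = 1.195, v̄ = (1.06+0.85)/2 = 0.955 → q = 1.9×1.195×0.955 = 2.168 m³/s
Panel 4-5: Δb = 1 m, d̄ = (0.96+1.12)/2 = 1.04, v̄ = (0.85+1.08)/2 = 0.965 → q = 1×1.04×0.965 = 1.004 m³/s
Panel 5-6: Δb = 2.1 m, d̄ = (1.12+0.39)/2 = 0.755, v̄ = (1.08+0.52)/2 = 0.8 → q = 2.1×0.755×0.8 = 1.268 m³/s
Q = Σ q = 9.861 m³/s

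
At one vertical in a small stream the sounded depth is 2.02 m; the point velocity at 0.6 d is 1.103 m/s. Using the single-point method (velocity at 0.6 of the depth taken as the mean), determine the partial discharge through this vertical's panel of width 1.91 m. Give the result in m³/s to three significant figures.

v̄ = v₀.₆ = 1.103 m/s
q = v̄ × d × w = 1.103 × 2.02 × 1.91 = 4.256 m³/s

4.26 m³/s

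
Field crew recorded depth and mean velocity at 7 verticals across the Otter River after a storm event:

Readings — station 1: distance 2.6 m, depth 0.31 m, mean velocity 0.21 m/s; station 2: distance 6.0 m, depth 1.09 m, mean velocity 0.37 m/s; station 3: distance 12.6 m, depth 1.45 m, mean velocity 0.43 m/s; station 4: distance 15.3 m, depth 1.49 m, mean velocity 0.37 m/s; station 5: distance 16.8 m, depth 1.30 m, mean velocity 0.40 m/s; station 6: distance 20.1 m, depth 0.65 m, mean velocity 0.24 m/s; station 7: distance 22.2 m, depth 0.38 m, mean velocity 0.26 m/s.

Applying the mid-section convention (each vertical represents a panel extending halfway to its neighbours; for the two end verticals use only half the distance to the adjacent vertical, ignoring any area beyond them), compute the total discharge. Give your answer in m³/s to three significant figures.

7.96 m³/s

w_1 = (6.0 − 2.6)/2 = 1.7 m; q_1 = 0.21 × 0.31 × 1.7 = 0.1107 m³/s
w_2 = (12.6 − 2.6)/2 = 5 m; q_2 = 0.37 × 1.09 × 5 = 2.017 m³/s
w_3 = (15.3 − 6.0)/2 = 4.65 m; q_3 = 0.43 × 1.45 × 4.65 = 2.899 m³/s
w_4 = (16.8 − 12.6)/2 = 2.1 m; q_4 = 0.37 × 1.49 × 2.1 = 1.158 m³/s
w_5 = (20.1 − 15.3)/2 = 2.4 m; q_5 = 0.40 × 1.30 × 2.4 = 1.248 m³/s
w_6 = (22.2 − 16.8)/2 = 2.7 m; q_6 = 0.24 × 0.65 × 2.7 = 0.4212 m³/s
w_7 = (22.2 − 20.1)/2 = 1.05 m; q_7 = 0.26 × 0.38 × 1.05 = 0.1037 m³/s
Q = Σ qᵢ = 7.957 m³/s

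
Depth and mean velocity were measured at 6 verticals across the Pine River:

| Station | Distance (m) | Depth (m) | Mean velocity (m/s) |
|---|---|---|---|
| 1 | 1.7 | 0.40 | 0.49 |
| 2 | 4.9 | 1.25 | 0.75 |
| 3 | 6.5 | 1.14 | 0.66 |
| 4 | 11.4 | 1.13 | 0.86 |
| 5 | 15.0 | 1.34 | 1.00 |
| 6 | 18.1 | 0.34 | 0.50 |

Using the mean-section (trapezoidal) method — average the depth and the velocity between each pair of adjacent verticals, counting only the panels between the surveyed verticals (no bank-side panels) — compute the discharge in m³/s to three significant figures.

13.3 m³/s

Panel 1-2: Δb = 3.2 m, d̄ = (0.40+1.25)/2 = 0.825, v̄ = (0.49+0.75)/2 = 0.62 → q = 3.2×0.825×0.62 = 1.637 m³/s
Panel 2-3: Δb = 1.6 m, d̄ = (1.25+1.14)/2 = 1.195, v̄ = (0.75+0.66)/2 = 0.705 → q = 1.6×1.195×0.705 = 1.348 m³/s
Panel 3-4: Δb = 4.9 m, d̄ = (1.14+1.13)/2 = 1.135, v̄ = (0.66+0.86)/2 = 0.76 → q = 4.9×1.135×0.76 = 4.227 m³/s
Panel 4-5: Δb = 3.6 m, d̄ = (1.13+1.34)/2 = 1.235, v̄ = (0.86+1.00)/2 = 0.93 → q = 3.6×1.235×0.93 = 4.135 m³/s
Panel 5-6: Δb = 3.1 m, d̄ = (1.34+0.34)/2 = 0.84, v̄ = (1.00+0.50)/2 = 0.75 → q = 3.1×0.84×0.75 = 1.953 m³/s
Q = Σ q = 13.30 m³/s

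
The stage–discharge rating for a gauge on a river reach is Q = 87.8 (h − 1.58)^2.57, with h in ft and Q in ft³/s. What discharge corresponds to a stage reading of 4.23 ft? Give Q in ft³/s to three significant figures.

Q = 87.8 × (4.23 − 1.58)^2.57 = 87.8 × 2.65^2.57 = 1075 ft³/s

1070 ft³/s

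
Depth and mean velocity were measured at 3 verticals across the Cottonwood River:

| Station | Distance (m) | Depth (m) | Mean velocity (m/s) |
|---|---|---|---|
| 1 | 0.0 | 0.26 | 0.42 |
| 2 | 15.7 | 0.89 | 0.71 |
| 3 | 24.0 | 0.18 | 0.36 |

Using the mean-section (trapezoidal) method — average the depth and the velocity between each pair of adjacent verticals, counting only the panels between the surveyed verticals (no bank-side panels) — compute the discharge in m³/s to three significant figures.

7.48 m³/s

Panel 1-2: Δb = 15.7 m, d̄ = (0.26+0.89)/2 = 0.575, v̄ = (0.42+0.71)/2 = 0.565 → q = 15.7×0.575×0.565 = 5.101 m³/s
Panel 2-3: Δb = 8.3 m, d̄ = (0.89+0.18)/2 = 0.535, v̄ = (0.71+0.36)/2 = 0.535 → q = 8.3×0.535×0.535 = 2.376 m³/s
Q = Σ q = 7.476 m³/s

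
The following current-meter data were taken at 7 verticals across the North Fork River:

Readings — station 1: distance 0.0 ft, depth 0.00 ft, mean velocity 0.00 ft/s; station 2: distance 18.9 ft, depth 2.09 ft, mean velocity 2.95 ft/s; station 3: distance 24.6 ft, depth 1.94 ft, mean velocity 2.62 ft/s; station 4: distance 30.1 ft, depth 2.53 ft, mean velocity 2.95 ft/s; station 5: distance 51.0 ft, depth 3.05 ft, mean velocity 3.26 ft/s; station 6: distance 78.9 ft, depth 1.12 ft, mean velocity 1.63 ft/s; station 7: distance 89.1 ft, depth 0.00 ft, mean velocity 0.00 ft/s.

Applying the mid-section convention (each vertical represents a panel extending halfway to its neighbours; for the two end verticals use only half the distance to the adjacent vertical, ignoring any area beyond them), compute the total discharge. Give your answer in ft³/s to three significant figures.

w_2 = (24.6 − 0.0)/2 = 12.3 ft; q_2 = 2.95 × 2.09 × 12.3 = 75.84 ft³/s
w_3 = (30.1 − 18.9)/2 = 5.6 ft; q_3 = 2.62 × 1.94 × 5.6 = 28.46 ft³/s
w_4 = (51.0 − 24.6)/2 = 13.2 ft; q_4 = 2.95 × 2.53 × 13.2 = 98.52 ft³/s
w_5 = (78.9 − 30.1)/2 = 24.4 ft; q_5 = 3.26 × 3.05 × 24.4 = 242.6 ft³/s
w_6 = (89.1 − 51.0)/2 = 19.05 ft; q_6 = 1.63 × 1.12 × 19.05 = 34.78 ft³/s
Stations 1, 7 contribute zero (depth or velocity is 0).
Q = Σ qᵢ = 480.2 ft³/s

480 ft³/s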